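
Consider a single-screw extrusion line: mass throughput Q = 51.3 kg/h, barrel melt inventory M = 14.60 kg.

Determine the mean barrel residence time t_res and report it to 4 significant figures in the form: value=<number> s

value=1025. s

Throughput in SI: Q_s = 51.3 kg/h ÷ 3600 s/h = 0.01425 kg/s
Mean residence time: t_res = M/Q_s = 14.60 kg / 0.01425 kg/s = 1024.56 s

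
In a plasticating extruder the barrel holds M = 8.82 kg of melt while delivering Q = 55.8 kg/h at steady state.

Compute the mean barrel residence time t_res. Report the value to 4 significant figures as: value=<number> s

value=569.0 s

Convert throughput: Q = 55.8 kg/h = 55.8/3600 = 0.0155 kg/s
t_res = M / Q_s = 8.82 / 0.0155 = 569.032 s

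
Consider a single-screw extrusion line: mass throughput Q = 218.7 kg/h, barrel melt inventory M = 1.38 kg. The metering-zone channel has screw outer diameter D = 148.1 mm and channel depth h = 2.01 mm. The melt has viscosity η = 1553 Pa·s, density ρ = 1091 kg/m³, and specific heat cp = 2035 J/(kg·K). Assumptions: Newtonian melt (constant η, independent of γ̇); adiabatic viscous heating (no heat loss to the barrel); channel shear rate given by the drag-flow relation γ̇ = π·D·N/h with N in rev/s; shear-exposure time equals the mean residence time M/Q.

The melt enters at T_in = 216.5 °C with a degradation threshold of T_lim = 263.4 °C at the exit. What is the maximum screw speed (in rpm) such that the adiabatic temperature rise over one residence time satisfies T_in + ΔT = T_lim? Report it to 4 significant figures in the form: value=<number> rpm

value=14.08 rpm

Convert throughput: Q = 218.7 kg/h = 218.7/3600 = 0.06075 kg/s
Mean residence time: t_res = M/Q_s = 1.38 kg / 0.06075 kg/s = 22.716 s
Convert to metres: D = 0.1481 m, h = 0.00201 m
ΔT_a = T_lim − T_in = 263.4 − 216.5 = 46.9 K
γ̇_max² = ΔT_a·ρ·cp / (η·t_res) = [46.9 × 1091 × 2035] / [1553 × 22.716] = 2951.6 s⁻²
γ̇_max = sqrt(2951.6) = 54.3286 s⁻¹
N_max = γ̇_max h / (πD) = 54.3286·0.00201/(π·0.1481) = 0.234704 rev/s → ×60 = 14.0822 rpm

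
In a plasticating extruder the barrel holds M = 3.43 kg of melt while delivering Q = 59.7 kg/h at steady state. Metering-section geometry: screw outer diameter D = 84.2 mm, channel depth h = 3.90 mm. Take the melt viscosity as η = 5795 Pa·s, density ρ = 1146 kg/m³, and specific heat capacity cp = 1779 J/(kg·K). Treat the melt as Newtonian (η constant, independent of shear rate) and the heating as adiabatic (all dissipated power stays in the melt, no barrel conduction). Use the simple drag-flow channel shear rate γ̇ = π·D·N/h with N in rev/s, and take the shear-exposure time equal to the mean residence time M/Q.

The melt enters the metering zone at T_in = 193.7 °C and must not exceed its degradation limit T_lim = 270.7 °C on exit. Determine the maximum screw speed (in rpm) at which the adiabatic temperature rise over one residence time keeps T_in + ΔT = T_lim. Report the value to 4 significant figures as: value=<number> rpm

value=10.12 rpm

Q_s = Q / 3600 = 59.7 / 3600 = 0.0165833 kg/s
Mean residence time: t_res = M/Q_s = 3.43 kg / 0.0165833 kg/s = 206.834 s
Convert to metres: D = 0.0842 m, h = 0.0039 m
ΔT_a = T_lim − T_in = 270.7 − 193.7 = 77 K
γ̇_max² = ΔT_a·ρ·cp / (η·t_res) = [77 × 1146 × 1779] / [5795 × 206.834] = 130.971 s⁻²
γ̇_max = sqrt(130.971) = 11.4443 s⁻¹
Solve γ̇ = πDN/h for N: N_max = γ̇_max·h/(π·D) = 11.4443 × 0.0039 / (π × 0.0842) = 0.168729 rev/s = 10.1238 rpm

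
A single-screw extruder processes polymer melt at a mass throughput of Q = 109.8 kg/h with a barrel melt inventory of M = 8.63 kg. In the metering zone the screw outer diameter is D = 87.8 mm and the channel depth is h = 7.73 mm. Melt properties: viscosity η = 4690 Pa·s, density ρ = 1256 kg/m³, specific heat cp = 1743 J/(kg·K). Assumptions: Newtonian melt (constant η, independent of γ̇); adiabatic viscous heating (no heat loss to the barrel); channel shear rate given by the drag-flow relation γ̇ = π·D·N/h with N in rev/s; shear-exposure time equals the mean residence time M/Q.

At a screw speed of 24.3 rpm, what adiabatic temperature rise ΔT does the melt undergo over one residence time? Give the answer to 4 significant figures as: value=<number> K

value=126.6 K

Throughput in SI: Q_s = 109.8 kg/h ÷ 3600 s/h = 0.0305 kg/s
t_res = M / Q_s = 8.63 / 0.0305 = 282.951 s
Geometry in metres: D = 87.8 mm → 0.0878 m, h = 7.73 mm → 0.00773 m; screw speed N = 24.3 rpm = 0.405 rev/s
Shear rate: γ̇ = πDN/h = π·0.0878·0.405/0.00773 = 14.4517 s⁻¹
ΔT = η·γ̇²·t_res/(ρ·cp) = [4690 × 14.4517² × 282.951] / [1256 × 1743] = 126.601 K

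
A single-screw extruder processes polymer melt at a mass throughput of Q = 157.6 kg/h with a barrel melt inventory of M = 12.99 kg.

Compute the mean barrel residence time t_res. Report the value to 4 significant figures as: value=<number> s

Throughput in SI: Q_s = 157.6 kg/h ÷ 3600 s/h = 0.0437778 kg/s
t_res = M / Q_s = 12.99 / 0.0437778 = 296.726 s

value=296.7 s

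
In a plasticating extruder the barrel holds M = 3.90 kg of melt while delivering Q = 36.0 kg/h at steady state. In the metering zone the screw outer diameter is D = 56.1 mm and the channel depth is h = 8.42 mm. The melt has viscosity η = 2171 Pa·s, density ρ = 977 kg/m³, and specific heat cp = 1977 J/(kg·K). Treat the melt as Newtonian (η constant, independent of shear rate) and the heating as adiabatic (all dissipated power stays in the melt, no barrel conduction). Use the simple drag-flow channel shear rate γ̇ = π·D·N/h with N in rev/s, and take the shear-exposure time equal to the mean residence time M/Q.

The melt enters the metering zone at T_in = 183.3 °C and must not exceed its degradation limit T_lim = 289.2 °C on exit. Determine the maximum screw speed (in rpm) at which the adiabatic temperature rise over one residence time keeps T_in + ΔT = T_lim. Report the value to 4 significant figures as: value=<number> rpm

Throughput in SI: Q_s = 36.0 kg/h ÷ 3600 s/h = 0.01 kg/s
t_res = M / Q_s = 3.90 ÷ 0.01 = 390 s
Geometry in SI: D = 56.1 mm → 0.0561 m, h = 8.42 mm → 0.00842 m
Allowable rise: ΔT_a = T_lim − T_in = 289.2 − 183.3 = 105.9 K
γ̇_max² = ΔT_a·ρ·cp/(η·t_res) = 105.9·977·1977/(2171·390) = 241.587 s⁻²
γ̇_max = sqrt(241.587) = 15.5431 s⁻¹
N_max = γ̇_max·h / (π·D) = 15.5431 · 0.00842 / (π · 0.0561) = 0.742567 rev/s = 44.554 rpm

value=44.55 rpm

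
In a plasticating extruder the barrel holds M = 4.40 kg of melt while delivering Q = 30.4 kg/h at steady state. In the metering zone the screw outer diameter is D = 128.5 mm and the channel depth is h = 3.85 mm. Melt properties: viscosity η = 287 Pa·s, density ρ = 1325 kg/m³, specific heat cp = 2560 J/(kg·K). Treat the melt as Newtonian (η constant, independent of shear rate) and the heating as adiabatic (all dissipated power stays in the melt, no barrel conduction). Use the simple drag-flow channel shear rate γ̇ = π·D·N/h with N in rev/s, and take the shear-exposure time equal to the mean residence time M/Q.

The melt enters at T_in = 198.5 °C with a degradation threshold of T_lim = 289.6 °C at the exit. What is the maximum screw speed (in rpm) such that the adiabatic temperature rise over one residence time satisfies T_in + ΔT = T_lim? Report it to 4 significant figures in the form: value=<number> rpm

Throughput in SI: Q_s = 30.4 kg/h ÷ 3600 s/h = 0.00844444 kg/s
t_res = M / Q_s = 4.40 ÷ 0.00844444 = 521.053 s
D = 128.5 mm = 0.1285 m;  h = 3.85 mm = 0.00385 m
Allowable rise: ΔT_a = T_lim − T_in = 289.6 − 198.5 = 91.1 K
Invert ΔT = ηγ̇²t_res/(ρcp) for γ̇: γ̇_max² = ΔT_a ρ cp / (η t_res) = 91.1·1325·2560 / (287·521.053) = 2066.38 s⁻²
γ̇_max = √2066.38 = 45.4575 s⁻¹
N_max = γ̇_max h / (πD) = 45.4575·0.00385/(π·0.1285) = 0.433524 rev/s → ×60 = 26.0114 rpm

value=26.01 rpm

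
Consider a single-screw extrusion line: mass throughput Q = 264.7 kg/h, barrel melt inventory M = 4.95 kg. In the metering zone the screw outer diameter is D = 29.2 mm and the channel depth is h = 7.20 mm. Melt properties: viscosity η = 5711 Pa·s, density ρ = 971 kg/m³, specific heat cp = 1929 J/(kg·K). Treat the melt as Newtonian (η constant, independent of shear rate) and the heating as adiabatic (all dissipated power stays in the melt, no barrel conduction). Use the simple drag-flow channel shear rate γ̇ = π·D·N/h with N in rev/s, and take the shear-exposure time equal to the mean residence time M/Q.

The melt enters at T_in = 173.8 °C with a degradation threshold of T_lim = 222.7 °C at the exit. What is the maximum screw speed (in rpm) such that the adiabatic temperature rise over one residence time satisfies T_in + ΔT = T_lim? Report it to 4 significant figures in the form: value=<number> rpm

Convert throughput: Q = 264.7 kg/h = 264.7/3600 = 0.0735278 kg/s
t_res = M / Q_s = 4.95 / 0.0735278 = 67.3215 s
Convert to metres: D = 0.0292 m, h = 0.0072 m
ΔT_a = T_lim − T_in = 222.7 °C − 173.8 °C = 48.9 K
γ̇_max² = ΔT_a·ρ·cp / (η·t_res) = [48.9 × 971 × 1929] / [5711 × 67.3215] = 238.229 s⁻²
γ̇_max = sqrt(238.229) = 15.4347 s⁻¹
N_max = γ̇_max h / (πD) = 15.4347·0.0072/(π·0.0292) = 1.21143 rev/s → ×60 = 72.6856 rpm

value=72.69 rpm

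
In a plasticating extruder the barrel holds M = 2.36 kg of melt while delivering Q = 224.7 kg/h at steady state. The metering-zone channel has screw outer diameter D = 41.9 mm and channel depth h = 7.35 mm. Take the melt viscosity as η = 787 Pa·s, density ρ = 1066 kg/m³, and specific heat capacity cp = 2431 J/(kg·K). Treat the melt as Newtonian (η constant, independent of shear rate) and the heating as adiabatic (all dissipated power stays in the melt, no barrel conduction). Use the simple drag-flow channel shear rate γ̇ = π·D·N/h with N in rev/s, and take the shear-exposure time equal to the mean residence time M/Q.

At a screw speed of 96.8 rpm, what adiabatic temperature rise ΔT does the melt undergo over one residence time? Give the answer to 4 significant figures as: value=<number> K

value=9.586 K

Throughput in SI: Q_s = 224.7 kg/h ÷ 3600 s/h = 0.0624167 kg/s
Mean residence time: t_res = M/Q_s = 2.36 kg / 0.0624167 kg/s = 37.8104 s
D = 41.9 mm = 0.0419 m;  h = 7.35 mm = 0.00735 m;  N = 96.8 rpm / 60 = 1.61333 rev/s
γ̇ = π·D·N / h = π · 0.0419 · 1.61333 / 0.00735 = 28.8935 s⁻¹
Adiabatic rise: ΔT = η γ̇² t_res / (ρ cp) = 787·(28.8935)²·37.8104 / (1066·2431) = 9.58617 K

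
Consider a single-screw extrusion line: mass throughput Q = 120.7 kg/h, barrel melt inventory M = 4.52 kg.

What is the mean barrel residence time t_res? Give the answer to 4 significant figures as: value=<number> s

value=134.8 s

Convert throughput: Q = 120.7 kg/h = 120.7/3600 = 0.0335278 kg/s
t_res = M / Q_s = 4.52 / 0.0335278 = 134.814 s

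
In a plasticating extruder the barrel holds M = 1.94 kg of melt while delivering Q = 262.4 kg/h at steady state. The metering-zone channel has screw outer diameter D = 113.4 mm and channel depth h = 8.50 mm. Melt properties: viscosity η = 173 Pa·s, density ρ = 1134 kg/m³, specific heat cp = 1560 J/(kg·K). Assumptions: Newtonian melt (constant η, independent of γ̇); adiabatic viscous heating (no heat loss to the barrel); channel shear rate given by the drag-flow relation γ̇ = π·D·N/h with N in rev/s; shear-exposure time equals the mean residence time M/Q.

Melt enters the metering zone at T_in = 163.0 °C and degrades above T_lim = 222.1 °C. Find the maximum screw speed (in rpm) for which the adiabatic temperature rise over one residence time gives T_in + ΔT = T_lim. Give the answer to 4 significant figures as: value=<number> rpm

Q_s = Q / 3600 = 262.4 / 3600 = 0.0728889 kg/s
Mean residence time: t_res = M/Q_s = 1.94 kg / 0.0728889 kg/s = 26.6159 s
Convert to metres: D = 0.1134 m, h = 0.0085 m
Allowable rise: ΔT_a = T_lim − T_in = 222.1 − 163.0 = 59.1 K
γ̇_max² = ΔT_a·ρ·cp/(η·t_res) = 59.1·1134·1560/(173·26.6159) = 22705.9 s⁻²
γ̇_max = √22705.9 = 150.685 s⁻¹
N_max = γ̇_max h / (πD) = 150.685·0.0085/(π·0.1134) = 3.59522 rev/s → ×60 = 215.713 rpm

value=215.7 rpm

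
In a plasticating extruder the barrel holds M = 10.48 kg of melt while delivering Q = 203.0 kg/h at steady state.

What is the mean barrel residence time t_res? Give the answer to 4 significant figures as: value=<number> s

Q_s = Q / 3600 = 203.0 / 3600 = 0.0563889 kg/s
t_res = M / Q_s = 10.48 / 0.0563889 = 185.852 s

value=185.9 s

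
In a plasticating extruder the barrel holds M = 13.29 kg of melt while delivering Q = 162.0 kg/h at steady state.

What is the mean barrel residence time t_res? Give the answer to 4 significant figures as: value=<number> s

Q_s = Q / 3600 = 162.0 / 3600 = 0.045 kg/s
Mean residence time: t_res = M/Q_s = 13.29 kg / 0.045 kg/s = 295.333 s

value=295.3 s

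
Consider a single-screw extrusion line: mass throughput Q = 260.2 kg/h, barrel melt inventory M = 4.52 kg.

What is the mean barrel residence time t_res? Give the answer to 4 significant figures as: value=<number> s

Q_s = Q / 3600 = 260.2 / 3600 = 0.0722778 kg/s
Mean residence time: t_res = M/Q_s = 4.52 kg / 0.0722778 kg/s = 62.5365 s

value=62.54 s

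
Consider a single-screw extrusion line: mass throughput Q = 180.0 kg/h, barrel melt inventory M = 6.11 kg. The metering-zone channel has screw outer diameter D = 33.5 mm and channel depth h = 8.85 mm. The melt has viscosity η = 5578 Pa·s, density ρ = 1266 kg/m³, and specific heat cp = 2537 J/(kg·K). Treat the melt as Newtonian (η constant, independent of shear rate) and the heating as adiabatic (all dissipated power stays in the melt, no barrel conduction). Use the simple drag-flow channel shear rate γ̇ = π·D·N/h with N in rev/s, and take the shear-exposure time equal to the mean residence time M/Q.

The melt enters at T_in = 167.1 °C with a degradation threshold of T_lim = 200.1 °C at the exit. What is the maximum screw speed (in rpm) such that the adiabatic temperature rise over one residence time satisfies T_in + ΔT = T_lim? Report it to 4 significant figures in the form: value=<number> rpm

Convert throughput: Q = 180.0 kg/h = 180.0/3600 = 0.05 kg/s
t_res = M / Q_s = 6.11 / 0.05 = 122.2 s
Geometry in SI: D = 33.5 mm → 0.0335 m, h = 8.85 mm → 0.00885 m
ΔT_a = T_lim − T_in = 200.1 °C − 167.1 °C = 33 K
γ̇_max² = ΔT_a·ρ·cp/(η·t_res) = 33·1266·2537/(5578·122.2) = 155.496 s⁻²
Take the square root: γ̇_max = √(155.496) = 12.4698 s⁻¹
N_max = γ̇_max·h / (π·D) = 12.4698 · 0.00885 / (π · 0.0335) = 1.0486 rev/s = 62.9157 rpm

value=62.92 rpm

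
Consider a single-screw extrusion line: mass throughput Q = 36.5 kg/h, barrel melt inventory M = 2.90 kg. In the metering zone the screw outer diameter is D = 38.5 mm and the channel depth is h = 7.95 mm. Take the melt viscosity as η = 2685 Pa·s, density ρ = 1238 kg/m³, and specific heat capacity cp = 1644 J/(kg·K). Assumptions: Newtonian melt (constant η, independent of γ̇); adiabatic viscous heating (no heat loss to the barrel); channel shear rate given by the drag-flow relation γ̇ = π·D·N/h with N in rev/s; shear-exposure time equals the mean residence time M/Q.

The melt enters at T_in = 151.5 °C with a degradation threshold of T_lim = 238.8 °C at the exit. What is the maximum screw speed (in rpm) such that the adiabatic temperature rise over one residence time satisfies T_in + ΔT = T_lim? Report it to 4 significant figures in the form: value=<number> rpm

value=59.99 rpm

Q_s = Q / 3600 = 36.5 / 3600 = 0.0101389 kg/s
t_res = M / Q_s = 2.90 / 0.0101389 = 286.027 s
D = 38.5 mm = 0.0385 m;  h = 7.95 mm = 0.00795 m
ΔT_a = T_lim − T_in = 238.8 − 151.5 = 87.3 K
Invert ΔT = ηγ̇²t_res/(ρcp) for γ̇: γ̇_max² = ΔT_a ρ cp / (η t_res) = 87.3·1238·1644 / (2685·286.027) = 231.358 s⁻²
γ̇_max = √231.358 = 15.2105 s⁻¹
N_max = γ̇_max h / (πD) = 15.2105·0.00795/(π·0.0385) = 0.999767 rev/s → ×60 = 59.986 rpm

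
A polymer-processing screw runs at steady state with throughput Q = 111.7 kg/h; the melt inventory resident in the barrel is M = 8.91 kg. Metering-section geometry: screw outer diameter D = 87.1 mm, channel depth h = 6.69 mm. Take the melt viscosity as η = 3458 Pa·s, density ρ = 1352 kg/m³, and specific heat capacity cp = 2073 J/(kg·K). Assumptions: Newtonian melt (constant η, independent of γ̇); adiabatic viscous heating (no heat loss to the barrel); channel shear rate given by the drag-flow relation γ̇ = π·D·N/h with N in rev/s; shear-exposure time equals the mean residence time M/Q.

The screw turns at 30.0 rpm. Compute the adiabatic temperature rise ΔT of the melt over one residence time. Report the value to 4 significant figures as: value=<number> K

value=148.2 K

Throughput in SI: Q_s = 111.7 kg/h ÷ 3600 s/h = 0.0310278 kg/s
Mean residence time: t_res = M/Q_s = 8.91 kg / 0.0310278 kg/s = 287.162 s
Geometry in metres: D = 87.1 mm → 0.0871 m, h = 6.69 mm → 0.00669 m; screw speed N = 30.0 rpm = 0.5 rev/s
γ̇ = π D N / h = (π)(0.0871)(0.5) / 0.00669 = 20.4509 s⁻¹
Adiabatic rise: ΔT = η γ̇² t_res / (ρ cp) = 3458·(20.4509)²·287.162 / (1352·2073) = 148.184 K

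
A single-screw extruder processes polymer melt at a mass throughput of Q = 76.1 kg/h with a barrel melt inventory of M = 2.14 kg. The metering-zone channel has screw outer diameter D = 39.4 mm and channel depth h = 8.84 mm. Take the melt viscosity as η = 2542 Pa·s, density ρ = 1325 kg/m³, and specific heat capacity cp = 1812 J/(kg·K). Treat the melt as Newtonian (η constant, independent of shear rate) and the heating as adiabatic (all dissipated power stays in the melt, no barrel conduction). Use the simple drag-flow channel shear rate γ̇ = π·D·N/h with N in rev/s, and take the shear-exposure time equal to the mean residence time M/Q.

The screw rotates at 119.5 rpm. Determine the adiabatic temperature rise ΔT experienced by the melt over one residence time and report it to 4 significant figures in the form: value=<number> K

Q_s = Q / 3600 = 76.1 / 3600 = 0.0211389 kg/s
Mean residence time: t_res = M/Q_s = 2.14 kg / 0.0211389 kg/s = 101.235 s
Geometry in metres: D = 39.4 mm → 0.0394 m, h = 8.84 mm → 0.00884 m; screw speed N = 119.5 rpm = 1.99167 rev/s
Shear rate: γ̇ = πDN/h = π·0.0394·1.99167/0.00884 = 27.8876 s⁻¹
Adiabatic rise: ΔT = η γ̇² t_res / (ρ cp) = 2542·(27.8876)²·101.235 / (1325·1812) = 83.3593 K

value=83.36 K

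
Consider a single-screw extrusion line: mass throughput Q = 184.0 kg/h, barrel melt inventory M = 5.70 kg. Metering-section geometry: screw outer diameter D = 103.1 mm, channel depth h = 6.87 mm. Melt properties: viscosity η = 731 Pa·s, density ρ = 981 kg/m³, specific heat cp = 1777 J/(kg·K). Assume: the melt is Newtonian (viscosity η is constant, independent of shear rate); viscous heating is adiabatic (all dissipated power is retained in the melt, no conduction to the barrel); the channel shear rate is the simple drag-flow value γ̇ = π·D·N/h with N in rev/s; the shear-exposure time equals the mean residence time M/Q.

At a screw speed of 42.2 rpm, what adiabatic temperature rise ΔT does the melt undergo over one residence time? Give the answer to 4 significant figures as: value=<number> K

Throughput in SI: Q_s = 184.0 kg/h ÷ 3600 s/h = 0.0511111 kg/s
Mean residence time: t_res = M/Q_s = 5.70 kg / 0.0511111 kg/s = 111.522 s
D = 103.1 mm = 0.1031 m;  h = 6.87 mm = 0.00687 m;  N = 42.2 rpm / 60 = 0.703333 rev/s
Shear rate: γ̇ = πDN/h = π·0.1031·0.703333/0.00687 = 33.1599 s⁻¹
ΔT = η·γ̇²·t_res/(ρ·cp) = [731 × 33.1599² × 111.522] / [981 × 1777] = 51.4217 K

value=51.42 K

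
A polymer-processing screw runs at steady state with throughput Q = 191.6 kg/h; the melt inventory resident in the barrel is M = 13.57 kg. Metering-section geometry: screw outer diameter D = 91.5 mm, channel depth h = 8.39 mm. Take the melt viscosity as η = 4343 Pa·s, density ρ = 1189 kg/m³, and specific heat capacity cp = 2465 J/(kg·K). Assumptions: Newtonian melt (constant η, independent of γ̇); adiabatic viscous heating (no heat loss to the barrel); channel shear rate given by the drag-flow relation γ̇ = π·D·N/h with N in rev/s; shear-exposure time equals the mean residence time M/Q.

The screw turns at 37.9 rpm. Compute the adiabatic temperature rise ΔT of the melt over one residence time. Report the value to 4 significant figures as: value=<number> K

value=177.0 K

Throughput in SI: Q_s = 191.6 kg/h ÷ 3600 s/h = 0.0532222 kg/s
t_res = M / Q_s = 13.57 / 0.0532222 = 254.969 s
D = 91.5 mm = 0.0915 m;  h = 8.39 mm = 0.00839 m;  N = 37.9 rpm / 60 = 0.631667 rev/s
γ̇ = π·D·N / h = π · 0.0915 · 0.631667 / 0.00839 = 21.642 s⁻¹
ΔT = η·γ̇²·t_res / (ρ·cp) = 4343 · (21.642)² · 254.969 / (1189 · 2465) = 176.959 K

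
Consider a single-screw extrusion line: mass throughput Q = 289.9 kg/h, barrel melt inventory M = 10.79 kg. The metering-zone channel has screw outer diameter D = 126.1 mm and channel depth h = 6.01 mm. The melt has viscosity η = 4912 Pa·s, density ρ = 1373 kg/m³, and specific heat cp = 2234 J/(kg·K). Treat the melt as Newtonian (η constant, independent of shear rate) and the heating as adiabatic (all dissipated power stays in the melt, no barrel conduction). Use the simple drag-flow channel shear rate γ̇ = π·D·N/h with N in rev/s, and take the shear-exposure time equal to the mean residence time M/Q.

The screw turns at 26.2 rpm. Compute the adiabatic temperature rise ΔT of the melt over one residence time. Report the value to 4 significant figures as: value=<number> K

Q_s = Q / 3600 = 289.9 / 3600 = 0.0805278 kg/s
Mean residence time: t_res = M/Q_s = 10.79 kg / 0.0805278 kg/s = 133.991 s
Convert to SI: D = 0.1261 m, h = 0.00601 m, N = 26.2/60 = 0.436667 rev/s
γ̇ = π·D·N / h = π · 0.1261 · 0.436667 / 0.00601 = 28.7833 s⁻¹
ΔT = η·γ̇²·t_res / (ρ·cp) = 4912 · (28.7833)² · 133.991 / (1373 · 2234) = 177.771 K

value=177.8 K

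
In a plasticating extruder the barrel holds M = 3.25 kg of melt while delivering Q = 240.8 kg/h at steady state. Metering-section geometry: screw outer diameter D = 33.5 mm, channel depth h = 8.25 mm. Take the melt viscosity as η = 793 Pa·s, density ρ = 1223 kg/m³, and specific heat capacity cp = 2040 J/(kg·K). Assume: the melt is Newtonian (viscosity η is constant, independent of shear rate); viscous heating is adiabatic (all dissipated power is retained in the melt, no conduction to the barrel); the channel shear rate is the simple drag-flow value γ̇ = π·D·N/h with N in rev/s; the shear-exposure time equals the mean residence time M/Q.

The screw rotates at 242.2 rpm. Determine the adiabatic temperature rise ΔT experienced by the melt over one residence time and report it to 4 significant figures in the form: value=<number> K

value=40.95 K

Q_s = Q / 3600 = 240.8 / 3600 = 0.0668889 kg/s
t_res = M / Q_s = 3.25 / 0.0668889 = 48.588 s
D = 33.5 mm = 0.0335 m;  h = 8.25 mm = 0.00825 m;  N = 242.2 rpm / 60 = 4.03667 rev/s
Shear rate: γ̇ = πDN/h = π·0.0335·4.03667/0.00825 = 51.4948 s⁻¹
Adiabatic rise: ΔT = η γ̇² t_res / (ρ cp) = 793·(51.4948)²·48.588 / (1223·2040) = 40.9518 K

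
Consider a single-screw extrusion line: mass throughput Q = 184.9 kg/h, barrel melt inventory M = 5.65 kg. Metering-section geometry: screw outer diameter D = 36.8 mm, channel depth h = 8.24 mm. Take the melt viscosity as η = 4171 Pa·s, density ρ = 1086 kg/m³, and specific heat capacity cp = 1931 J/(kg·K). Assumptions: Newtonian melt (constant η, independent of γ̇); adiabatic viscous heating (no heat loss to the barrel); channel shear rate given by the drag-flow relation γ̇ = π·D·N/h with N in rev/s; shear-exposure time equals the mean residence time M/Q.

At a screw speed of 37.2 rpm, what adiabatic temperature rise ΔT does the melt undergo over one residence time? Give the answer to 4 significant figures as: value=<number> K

value=16.56 K

Convert throughput: Q = 184.9 kg/h = 184.9/3600 = 0.0513611 kg/s
t_res = M / Q_s = 5.65 / 0.0513611 = 110.005 s
Geometry in metres: D = 36.8 mm → 0.0368 m, h = 8.24 mm → 0.00824 m; screw speed N = 37.2 rpm = 0.62 rev/s
γ̇ = π·D·N / h = π · 0.0368 · 0.62 / 0.00824 = 8.69886 s⁻¹
Adiabatic rise: ΔT = η γ̇² t_res / (ρ cp) = 4171·(8.69886)²·110.005 / (1086·1931) = 16.5564 K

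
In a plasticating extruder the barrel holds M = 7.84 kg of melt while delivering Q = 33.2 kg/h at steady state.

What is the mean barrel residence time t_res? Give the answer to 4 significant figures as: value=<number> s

Convert throughput: Q = 33.2 kg/h = 33.2/3600 = 0.00922222 kg/s
t_res = M / Q_s = 7.84 / 0.00922222 = 850.12 s

value=850.1 s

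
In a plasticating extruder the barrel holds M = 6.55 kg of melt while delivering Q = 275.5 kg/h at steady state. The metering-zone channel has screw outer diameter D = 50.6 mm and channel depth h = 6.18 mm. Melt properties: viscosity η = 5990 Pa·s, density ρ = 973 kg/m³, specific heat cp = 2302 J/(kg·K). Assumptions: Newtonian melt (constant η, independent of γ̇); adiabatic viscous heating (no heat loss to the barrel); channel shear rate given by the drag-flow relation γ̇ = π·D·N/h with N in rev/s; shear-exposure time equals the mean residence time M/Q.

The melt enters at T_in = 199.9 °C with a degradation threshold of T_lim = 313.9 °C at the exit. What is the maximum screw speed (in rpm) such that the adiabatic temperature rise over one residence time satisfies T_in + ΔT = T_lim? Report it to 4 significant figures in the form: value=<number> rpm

value=52.06 rpm

Throughput in SI: Q_s = 275.5 kg/h ÷ 3600 s/h = 0.0765278 kg/s
Mean residence time: t_res = M/Q_s = 6.55 kg / 0.0765278 kg/s = 85.5898 s
Geometry in SI: D = 50.6 mm → 0.0506 m, h = 6.18 mm → 0.00618 m
Allowable rise: ΔT_a = T_lim − T_in = 313.9 − 199.9 = 114 K
γ̇_max² = ΔT_a·ρ·cp/(η·t_res) = 114·973·2302/(5990·85.5898) = 498.051 s⁻²
γ̇_max = sqrt(498.051) = 22.3171 s⁻¹
Solve γ̇ = πDN/h for N: N_max = γ̇_max·h/(π·D) = 22.3171 × 0.00618 / (π × 0.0506) = 0.867611 rev/s = 52.0567 rpm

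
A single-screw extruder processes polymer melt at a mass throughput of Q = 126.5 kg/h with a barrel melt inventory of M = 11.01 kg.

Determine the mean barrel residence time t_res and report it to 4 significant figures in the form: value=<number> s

value=313.3 s

Convert throughput: Q = 126.5 kg/h = 126.5/3600 = 0.0351389 kg/s
t_res = M / Q_s = 11.01 ÷ 0.0351389 = 313.328 s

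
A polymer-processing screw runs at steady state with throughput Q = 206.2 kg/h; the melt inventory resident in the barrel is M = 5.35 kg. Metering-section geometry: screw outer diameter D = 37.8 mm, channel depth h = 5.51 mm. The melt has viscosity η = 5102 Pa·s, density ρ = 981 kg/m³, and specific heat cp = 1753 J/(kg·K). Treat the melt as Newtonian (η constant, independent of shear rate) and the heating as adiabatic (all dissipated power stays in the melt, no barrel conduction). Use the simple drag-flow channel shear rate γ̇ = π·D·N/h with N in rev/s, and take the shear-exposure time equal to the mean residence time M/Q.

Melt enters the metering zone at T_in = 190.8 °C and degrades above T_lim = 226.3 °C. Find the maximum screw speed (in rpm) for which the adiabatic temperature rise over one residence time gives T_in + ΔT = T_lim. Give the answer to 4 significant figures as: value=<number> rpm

Throughput in SI: Q_s = 206.2 kg/h ÷ 3600 s/h = 0.0572778 kg/s
Mean residence time: t_res = M/Q_s = 5.35 kg / 0.0572778 kg/s = 93.4045 s
D = 37.8 mm = 0.0378 m;  h = 5.51 mm = 0.00551 m
ΔT_a = T_lim − T_in = 226.3 °C − 190.8 °C = 35.5 K
γ̇_max² = ΔT_a·ρ·cp/(η·t_res) = 35.5·981·1753/(5102·93.4045) = 128.107 s⁻²
Take the square root: γ̇_max = √(128.107) = 11.3184 s⁻¹
N_max = γ̇_max·h / (π·D) = 11.3184 · 0.00551 / (π · 0.0378) = 0.525165 rev/s = 31.5099 rpm

value=31.51 rpm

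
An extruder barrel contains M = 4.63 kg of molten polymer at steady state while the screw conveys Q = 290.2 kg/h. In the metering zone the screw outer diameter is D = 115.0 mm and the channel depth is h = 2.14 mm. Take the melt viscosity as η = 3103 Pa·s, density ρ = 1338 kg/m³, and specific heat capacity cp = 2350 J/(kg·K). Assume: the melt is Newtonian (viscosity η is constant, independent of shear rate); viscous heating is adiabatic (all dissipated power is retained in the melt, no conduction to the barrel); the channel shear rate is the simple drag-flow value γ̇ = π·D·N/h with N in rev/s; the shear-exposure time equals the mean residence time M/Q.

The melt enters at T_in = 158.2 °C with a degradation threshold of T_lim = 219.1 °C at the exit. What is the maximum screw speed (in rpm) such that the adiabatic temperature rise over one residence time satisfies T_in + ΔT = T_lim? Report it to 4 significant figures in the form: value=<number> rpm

Convert throughput: Q = 290.2 kg/h = 290.2/3600 = 0.0806111 kg/s
t_res = M / Q_s = 4.63 ÷ 0.0806111 = 57.4363 s
Convert to metres: D = 0.115 m, h = 0.00214 m
Allowable rise: ΔT_a = T_lim − T_in = 219.1 − 158.2 = 60.9 K
γ̇_max² = ΔT_a·ρ·cp/(η·t_res) = 60.9·1338·2350/(3103·57.4363) = 1074.42 s⁻²
γ̇_max = √1074.42 = 32.7783 s⁻¹
N_max = γ̇_max·h / (π·D) = 32.7783 · 0.00214 / (π · 0.115) = 0.194157 rev/s = 11.6494 rpm

value=11.65 rpm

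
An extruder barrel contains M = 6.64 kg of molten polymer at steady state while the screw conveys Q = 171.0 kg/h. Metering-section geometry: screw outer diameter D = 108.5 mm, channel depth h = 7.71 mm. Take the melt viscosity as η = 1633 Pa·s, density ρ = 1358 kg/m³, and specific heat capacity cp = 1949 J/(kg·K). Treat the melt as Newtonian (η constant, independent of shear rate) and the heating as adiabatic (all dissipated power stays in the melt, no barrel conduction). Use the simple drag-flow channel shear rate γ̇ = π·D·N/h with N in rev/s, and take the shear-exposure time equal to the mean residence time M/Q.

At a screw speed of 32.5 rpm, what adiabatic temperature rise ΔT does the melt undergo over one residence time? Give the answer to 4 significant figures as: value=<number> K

Throughput in SI: Q_s = 171.0 kg/h ÷ 3600 s/h = 0.0475 kg/s
Mean residence time: t_res = M/Q_s = 6.64 kg / 0.0475 kg/s = 139.789 s
Convert to SI: D = 0.1085 m, h = 0.00771 m, N = 32.5/60 = 0.541667 rev/s
γ̇ = π D N / h = (π)(0.1085)(0.541667) / 0.00771 = 23.9473 s⁻¹
ΔT = η·γ̇²·t_res/(ρ·cp) = [1633 × 23.9473² × 139.789] / [1358 × 1949] = 49.4611 K

value=49.46 K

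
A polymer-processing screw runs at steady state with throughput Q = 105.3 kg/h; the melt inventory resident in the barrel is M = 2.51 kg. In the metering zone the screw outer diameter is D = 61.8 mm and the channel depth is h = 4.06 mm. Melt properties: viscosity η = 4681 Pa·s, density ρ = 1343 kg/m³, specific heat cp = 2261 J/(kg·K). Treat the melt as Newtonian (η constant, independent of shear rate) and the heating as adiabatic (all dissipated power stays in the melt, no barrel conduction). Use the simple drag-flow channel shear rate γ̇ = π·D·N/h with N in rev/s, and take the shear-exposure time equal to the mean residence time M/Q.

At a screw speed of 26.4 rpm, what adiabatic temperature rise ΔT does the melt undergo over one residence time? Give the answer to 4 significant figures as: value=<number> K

value=58.57 K

Q_s = Q / 3600 = 105.3 / 3600 = 0.02925 kg/s
t_res = M / Q_s = 2.51 / 0.02925 = 85.812 s
Geometry in metres: D = 61.8 mm → 0.0618 m, h = 4.06 mm → 0.00406 m; screw speed N = 26.4 rpm = 0.44 rev/s
Shear rate: γ̇ = πDN/h = π·0.0618·0.44/0.00406 = 21.0409 s⁻¹
ΔT = η·γ̇²·t_res / (ρ·cp) = 4681 · (21.0409)² · 85.812 / (1343 · 2261) = 58.5652 K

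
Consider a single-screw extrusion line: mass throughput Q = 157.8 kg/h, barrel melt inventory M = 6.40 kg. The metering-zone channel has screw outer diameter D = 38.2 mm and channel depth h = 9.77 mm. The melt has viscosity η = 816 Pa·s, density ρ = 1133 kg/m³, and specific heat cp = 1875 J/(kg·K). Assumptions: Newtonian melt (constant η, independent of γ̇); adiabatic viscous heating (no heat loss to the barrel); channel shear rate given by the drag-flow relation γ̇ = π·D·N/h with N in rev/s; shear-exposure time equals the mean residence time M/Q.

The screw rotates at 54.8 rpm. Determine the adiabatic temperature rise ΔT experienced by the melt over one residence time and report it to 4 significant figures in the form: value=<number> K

Throughput in SI: Q_s = 157.8 kg/h ÷ 3600 s/h = 0.0438333 kg/s
t_res = M / Q_s = 6.40 ÷ 0.0438333 = 146.008 s
Geometry in metres: D = 38.2 mm → 0.0382 m, h = 9.77 mm → 0.00977 m; screw speed N = 54.8 rpm = 0.913333 rev/s
γ̇ = π·D·N / h = π · 0.0382 · 0.913333 / 0.00977 = 11.2188 s⁻¹
Adiabatic rise: ΔT = η γ̇² t_res / (ρ cp) = 816·(11.2188)²·146.008 / (1133·1875) = 7.05879 K

value=7.059 K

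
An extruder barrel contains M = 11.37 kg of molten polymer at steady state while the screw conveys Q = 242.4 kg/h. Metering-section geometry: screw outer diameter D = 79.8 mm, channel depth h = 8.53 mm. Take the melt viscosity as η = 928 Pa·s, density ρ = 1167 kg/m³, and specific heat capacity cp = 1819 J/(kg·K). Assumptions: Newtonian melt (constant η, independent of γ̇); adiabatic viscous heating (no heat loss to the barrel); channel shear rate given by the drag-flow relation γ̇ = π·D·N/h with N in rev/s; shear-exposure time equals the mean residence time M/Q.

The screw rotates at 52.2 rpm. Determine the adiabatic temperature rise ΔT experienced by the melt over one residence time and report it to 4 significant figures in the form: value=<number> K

Convert throughput: Q = 242.4 kg/h = 242.4/3600 = 0.0673333 kg/s
t_res = M / Q_s = 11.37 ÷ 0.0673333 = 168.861 s
Geometry in metres: D = 79.8 mm → 0.0798 m, h = 8.53 mm → 0.00853 m; screw speed N = 52.2 rpm = 0.87 rev/s
Shear rate: γ̇ = πDN/h = π·0.0798·0.87/0.00853 = 25.5695 s⁻¹
ΔT = η·γ̇²·t_res/(ρ·cp) = [928 × 25.5695² × 168.861] / [1167 × 1819] = 48.2637 K

value=48.26 K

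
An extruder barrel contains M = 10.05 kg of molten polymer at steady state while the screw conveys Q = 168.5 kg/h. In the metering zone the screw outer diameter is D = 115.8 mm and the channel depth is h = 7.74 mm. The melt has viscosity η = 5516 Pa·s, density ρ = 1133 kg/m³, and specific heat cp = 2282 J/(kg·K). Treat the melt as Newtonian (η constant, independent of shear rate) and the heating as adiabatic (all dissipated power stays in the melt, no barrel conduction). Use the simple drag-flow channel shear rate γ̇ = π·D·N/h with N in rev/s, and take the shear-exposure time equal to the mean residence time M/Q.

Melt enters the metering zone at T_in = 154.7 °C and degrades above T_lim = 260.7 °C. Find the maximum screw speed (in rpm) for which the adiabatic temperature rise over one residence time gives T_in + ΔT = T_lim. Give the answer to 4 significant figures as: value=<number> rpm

Q_s = Q / 3600 = 168.5 / 3600 = 0.0468056 kg/s
t_res = M / Q_s = 10.05 ÷ 0.0468056 = 214.718 s
D = 115.8 mm = 0.1158 m;  h = 7.74 mm = 0.00774 m
Allowable rise: ΔT_a = T_lim − T_in = 260.7 − 154.7 = 106 K
Invert ΔT = ηγ̇²t_res/(ρcp) for γ̇: γ̇_max² = ΔT_a ρ cp / (η t_res) = 106·1133·2282 / (5516·214.718) = 231.397 s⁻²
γ̇_max = sqrt(231.397) = 15.2118 s⁻¹
N_max = γ̇_max h / (πD) = 15.2118·0.00774/(π·0.1158) = 0.32364 rev/s → ×60 = 19.4184 rpm

value=19.42 rpm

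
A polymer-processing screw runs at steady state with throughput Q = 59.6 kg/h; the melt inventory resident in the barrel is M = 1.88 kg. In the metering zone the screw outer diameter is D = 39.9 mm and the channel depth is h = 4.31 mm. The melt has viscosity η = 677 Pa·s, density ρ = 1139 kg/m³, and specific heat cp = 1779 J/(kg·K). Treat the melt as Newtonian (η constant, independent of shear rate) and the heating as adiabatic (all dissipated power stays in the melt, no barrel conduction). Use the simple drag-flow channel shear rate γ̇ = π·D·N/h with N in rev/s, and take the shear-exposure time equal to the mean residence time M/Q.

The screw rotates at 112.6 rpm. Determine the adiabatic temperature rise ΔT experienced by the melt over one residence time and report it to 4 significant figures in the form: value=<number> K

Convert throughput: Q = 59.6 kg/h = 59.6/3600 = 0.0165556 kg/s
t_res = M / Q_s = 1.88 ÷ 0.0165556 = 113.557 s
Convert to SI: D = 0.0399 m, h = 0.00431 m, N = 112.6/60 = 1.87667 rev/s
γ̇ = π D N / h = (π)(0.0399)(1.87667) / 0.00431 = 54.5799 s⁻¹
ΔT = η·γ̇²·t_res / (ρ·cp) = 677 · (54.5799)² · 113.557 / (1139 · 1779) = 113.023 K

value=113.0 K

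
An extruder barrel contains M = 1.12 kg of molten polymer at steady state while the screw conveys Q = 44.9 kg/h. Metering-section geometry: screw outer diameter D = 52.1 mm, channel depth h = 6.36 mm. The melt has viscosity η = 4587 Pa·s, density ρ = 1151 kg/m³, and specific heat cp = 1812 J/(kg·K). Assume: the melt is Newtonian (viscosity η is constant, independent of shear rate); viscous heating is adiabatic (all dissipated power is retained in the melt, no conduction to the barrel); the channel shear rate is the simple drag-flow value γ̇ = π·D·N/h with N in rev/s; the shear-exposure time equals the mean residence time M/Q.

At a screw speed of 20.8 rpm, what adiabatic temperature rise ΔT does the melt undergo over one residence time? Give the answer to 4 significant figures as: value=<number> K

Throughput in SI: Q_s = 44.9 kg/h ÷ 3600 s/h = 0.0124722 kg/s
t_res = M / Q_s = 1.12 ÷ 0.0124722 = 89.7996 s
Convert to SI: D = 0.0521 m, h = 0.00636 m, N = 20.8/60 = 0.346667 rev/s
γ̇ = π D N / h = (π)(0.0521)(0.346667) / 0.00636 = 8.9216 s⁻¹
Adiabatic rise: ΔT = η γ̇² t_res / (ρ cp) = 4587·(8.9216)²·89.7996 / (1151·1812) = 15.7201 K

value=15.72 K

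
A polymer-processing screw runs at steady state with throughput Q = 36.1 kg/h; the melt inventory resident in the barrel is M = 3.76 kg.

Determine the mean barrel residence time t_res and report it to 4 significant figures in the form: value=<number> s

value=375.0 s

Convert throughput: Q = 36.1 kg/h = 36.1/3600 = 0.0100278 kg/s
Mean residence time: t_res = M/Q_s = 3.76 kg / 0.0100278 kg/s = 374.958 s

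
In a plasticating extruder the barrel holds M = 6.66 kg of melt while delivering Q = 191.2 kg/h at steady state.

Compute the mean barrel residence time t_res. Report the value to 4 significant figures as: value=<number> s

value=125.4 s

Q_s = Q / 3600 = 191.2 / 3600 = 0.0531111 kg/s
t_res = M / Q_s = 6.66 ÷ 0.0531111 = 125.397 s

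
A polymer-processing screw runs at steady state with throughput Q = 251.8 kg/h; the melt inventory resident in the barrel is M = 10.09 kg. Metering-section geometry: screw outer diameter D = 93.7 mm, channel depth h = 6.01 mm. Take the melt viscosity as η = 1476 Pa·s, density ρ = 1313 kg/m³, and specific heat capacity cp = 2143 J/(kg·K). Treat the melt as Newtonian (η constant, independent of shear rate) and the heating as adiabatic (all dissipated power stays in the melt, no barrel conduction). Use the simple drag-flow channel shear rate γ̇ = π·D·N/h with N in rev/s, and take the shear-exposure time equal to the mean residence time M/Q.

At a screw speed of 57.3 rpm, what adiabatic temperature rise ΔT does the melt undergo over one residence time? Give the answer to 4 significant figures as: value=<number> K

value=165.6 K

Throughput in SI: Q_s = 251.8 kg/h ÷ 3600 s/h = 0.0699444 kg/s
t_res = M / Q_s = 10.09 / 0.0699444 = 144.257 s
Geometry in metres: D = 93.7 mm → 0.0937 m, h = 6.01 mm → 0.00601 m; screw speed N = 57.3 rpm = 0.955 rev/s
γ̇ = π·D·N / h = π · 0.0937 · 0.955 / 0.00601 = 46.7755 s⁻¹
ΔT = η·γ̇²·t_res / (ρ·cp) = 1476 · (46.7755)² · 144.257 / (1313 · 2143) = 165.567 K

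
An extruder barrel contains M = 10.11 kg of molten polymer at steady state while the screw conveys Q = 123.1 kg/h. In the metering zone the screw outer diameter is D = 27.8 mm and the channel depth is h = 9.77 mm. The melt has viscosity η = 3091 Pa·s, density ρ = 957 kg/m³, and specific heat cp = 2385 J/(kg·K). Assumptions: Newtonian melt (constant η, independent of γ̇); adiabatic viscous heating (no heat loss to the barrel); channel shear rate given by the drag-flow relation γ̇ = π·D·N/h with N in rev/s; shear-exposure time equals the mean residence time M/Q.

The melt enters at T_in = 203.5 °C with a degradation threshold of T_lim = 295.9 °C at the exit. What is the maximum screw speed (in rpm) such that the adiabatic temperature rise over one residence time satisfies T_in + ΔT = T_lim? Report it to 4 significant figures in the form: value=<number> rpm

value=102.0 rpm

Convert throughput: Q = 123.1 kg/h = 123.1/3600 = 0.0341944 kg/s
t_res = M / Q_s = 10.11 ÷ 0.0341944 = 295.662 s
D = 27.8 mm = 0.0278 m;  h = 9.77 mm = 0.00977 m
ΔT_a = T_lim − T_in = 295.9 − 203.5 = 92.4 K
Invert ΔT = ηγ̇²t_res/(ρcp) for γ̇: γ̇_max² = ΔT_a ρ cp / (η t_res) = 92.4·957·2385 / (3091·295.662) = 230.769 s⁻²
Take the square root: γ̇_max = √(230.769) = 15.1911 s⁻¹
N_max = γ̇_max h / (πD) = 15.1911·0.00977/(π·0.0278) = 1.69937 rev/s → ×60 = 101.962 rpm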